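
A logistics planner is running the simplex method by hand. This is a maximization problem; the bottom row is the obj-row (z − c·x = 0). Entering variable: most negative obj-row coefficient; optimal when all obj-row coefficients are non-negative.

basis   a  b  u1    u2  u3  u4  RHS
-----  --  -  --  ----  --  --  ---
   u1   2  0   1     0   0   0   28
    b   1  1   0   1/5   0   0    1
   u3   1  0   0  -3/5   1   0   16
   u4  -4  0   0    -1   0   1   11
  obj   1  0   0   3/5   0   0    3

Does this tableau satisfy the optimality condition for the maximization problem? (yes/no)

yes

Every obj-row coefficient is ≥ 0, so the tableau is optimal.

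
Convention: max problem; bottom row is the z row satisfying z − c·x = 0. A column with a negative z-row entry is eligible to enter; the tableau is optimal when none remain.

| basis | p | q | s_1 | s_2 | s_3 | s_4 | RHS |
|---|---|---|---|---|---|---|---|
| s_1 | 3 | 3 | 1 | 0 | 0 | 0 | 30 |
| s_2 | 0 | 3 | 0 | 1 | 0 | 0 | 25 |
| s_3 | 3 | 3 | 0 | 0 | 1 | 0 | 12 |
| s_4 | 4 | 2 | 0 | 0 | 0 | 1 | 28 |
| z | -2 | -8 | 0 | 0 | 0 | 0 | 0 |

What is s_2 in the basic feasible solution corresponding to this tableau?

25

s_2 is basic (row 2); its value is the RHS of that row, 25.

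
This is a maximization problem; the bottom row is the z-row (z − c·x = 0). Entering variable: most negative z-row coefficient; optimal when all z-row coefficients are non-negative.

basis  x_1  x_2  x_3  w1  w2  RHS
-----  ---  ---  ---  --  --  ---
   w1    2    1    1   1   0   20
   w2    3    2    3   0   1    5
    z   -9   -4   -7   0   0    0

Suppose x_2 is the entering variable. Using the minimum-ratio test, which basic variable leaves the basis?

w2

Column x_2 entries and ratios — w1: 20/1 = 20; w2: 5/2 = 5/2.
Smallest ratio is 5/2 in the row of w2, so w2 leaves.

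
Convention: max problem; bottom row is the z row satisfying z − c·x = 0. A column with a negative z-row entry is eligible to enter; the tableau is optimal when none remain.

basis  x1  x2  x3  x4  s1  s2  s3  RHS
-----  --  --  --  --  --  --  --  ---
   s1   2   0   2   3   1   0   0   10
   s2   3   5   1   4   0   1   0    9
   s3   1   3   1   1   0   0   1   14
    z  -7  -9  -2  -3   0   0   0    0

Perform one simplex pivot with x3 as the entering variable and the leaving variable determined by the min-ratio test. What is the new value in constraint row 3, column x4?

-1/2

Ratio test on column x3 — row 1: 10/2 = 5; row 2: 9/1 = 9; row 3: 14/1 = 14. Minimum is 5 at row 1 (s1 leaves); pivot element 2.
Divide row 1 by 2; eliminate column x3 from the other rows.
Row 3 update in column x4: 1 − 1·(3/2) = -1/2.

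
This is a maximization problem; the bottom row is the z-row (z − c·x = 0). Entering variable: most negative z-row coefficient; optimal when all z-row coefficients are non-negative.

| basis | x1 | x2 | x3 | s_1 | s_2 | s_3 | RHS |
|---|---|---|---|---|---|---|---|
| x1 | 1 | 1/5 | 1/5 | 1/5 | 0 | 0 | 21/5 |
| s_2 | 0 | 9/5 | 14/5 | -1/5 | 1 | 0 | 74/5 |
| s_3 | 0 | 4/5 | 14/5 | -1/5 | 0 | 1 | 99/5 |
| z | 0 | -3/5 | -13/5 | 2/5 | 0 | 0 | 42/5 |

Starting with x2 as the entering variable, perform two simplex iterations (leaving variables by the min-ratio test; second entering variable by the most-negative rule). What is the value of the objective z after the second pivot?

155/7

Ratio test on column x2 — row 1: (21/5)/(1/5) = 21; row 2: (74/5)/(9/5) = 74/9; row 3: (99/5)/(4/5) = 99/4. Minimum is 74/9 at row 2 (s_2 leaves); pivot element 9/5.
Pivot on row 2; the z-row RHS becomes 42/5 − (-3/5)·(74/9) = 40/3.
Next entering variable (most negative z-row entry -5/3): x3.
Ratio test on column x3 — row 1: entry -1/9 ≤ 0; row 2: (74/9)/(14/9) = 37/7; row 3: (119/9)/(14/9) = 17/2. Minimum is 37/7 at row 2 (x2 leaves); pivot element 14/9.
After the second pivot the z-row RHS is 40/3 − (-5/3)·(37/7) = 155/7.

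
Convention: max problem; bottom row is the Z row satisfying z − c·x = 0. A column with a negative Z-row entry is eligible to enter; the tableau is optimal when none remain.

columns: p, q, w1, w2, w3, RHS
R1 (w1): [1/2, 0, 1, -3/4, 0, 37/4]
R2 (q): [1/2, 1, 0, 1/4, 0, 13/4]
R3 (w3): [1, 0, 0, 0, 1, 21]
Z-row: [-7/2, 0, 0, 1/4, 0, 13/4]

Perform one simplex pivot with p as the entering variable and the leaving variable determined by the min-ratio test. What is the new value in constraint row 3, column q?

-2

Ratio test on column p — row 1: (37/4)/(1/2) = 37/2; row 2: (13/4)/(1/2) = 13/2; row 3: 21/1 = 21. Minimum is 13/2 at row 2 (q leaves); pivot element 1/2.
Divide row 2 by 1/2; eliminate column p from the other rows.
Row 3 update in column q: 0 − 1·2 = -2.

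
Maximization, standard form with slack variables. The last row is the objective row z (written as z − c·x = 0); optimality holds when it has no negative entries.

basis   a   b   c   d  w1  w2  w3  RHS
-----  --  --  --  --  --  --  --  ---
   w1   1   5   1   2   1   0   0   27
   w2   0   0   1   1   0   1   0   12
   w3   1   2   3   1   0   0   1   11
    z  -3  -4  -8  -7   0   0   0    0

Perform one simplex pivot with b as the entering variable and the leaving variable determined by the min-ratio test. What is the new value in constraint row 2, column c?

1

Ratio test on column b — row 1: 27/5 = 27/5; row 2: entry 0 ≤ 0; row 3: 11/2 = 11/2. Minimum is 27/5 at row 1 (w1 leaves); pivot element 5.
Divide row 1 by 5; eliminate column b from the other rows.
Row 2 update in column c: 1 − 0·(1/5) = 1.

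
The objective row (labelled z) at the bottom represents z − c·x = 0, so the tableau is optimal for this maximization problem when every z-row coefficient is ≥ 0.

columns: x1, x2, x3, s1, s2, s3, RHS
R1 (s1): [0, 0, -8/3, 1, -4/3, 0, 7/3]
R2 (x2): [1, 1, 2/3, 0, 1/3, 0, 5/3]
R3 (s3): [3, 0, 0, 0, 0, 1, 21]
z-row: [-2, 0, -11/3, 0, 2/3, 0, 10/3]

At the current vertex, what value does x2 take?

5/3

x2 is basic (row 2); its value is the RHS of that row, 5/3.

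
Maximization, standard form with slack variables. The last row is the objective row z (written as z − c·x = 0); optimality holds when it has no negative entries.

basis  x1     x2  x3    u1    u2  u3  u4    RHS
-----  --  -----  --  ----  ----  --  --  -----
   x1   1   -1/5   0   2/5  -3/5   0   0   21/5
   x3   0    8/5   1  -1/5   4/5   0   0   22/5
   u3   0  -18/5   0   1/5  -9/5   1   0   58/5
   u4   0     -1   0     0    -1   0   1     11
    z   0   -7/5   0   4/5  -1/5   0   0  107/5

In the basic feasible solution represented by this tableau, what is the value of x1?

x1 is basic (row 1); its value is the RHS of that row, 21/5.

21/5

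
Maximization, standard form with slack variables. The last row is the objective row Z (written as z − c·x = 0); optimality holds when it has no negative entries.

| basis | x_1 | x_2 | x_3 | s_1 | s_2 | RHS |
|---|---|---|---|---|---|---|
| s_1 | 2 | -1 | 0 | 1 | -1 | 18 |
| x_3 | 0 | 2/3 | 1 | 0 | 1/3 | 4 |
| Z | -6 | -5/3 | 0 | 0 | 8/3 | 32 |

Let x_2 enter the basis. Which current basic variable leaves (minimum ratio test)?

x_3

Column x_2 entries and ratios — s_1: -1 ≤ 0, skip; x_3: 4/(2/3) = 6.
Smallest ratio is 6 in the row of x_3, so x_3 leaves.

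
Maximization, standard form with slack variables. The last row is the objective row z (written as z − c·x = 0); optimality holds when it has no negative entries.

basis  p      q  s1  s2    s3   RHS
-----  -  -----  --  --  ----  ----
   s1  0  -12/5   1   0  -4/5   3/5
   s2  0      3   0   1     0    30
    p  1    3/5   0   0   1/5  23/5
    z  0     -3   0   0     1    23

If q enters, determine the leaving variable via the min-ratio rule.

p

Column q entries and ratios — s1: -12/5 ≤ 0, skip; s2: 30/3 = 10; p: (23/5)/(3/5) = 23/3.
Smallest ratio is 23/3 in the row of p, so p leaves.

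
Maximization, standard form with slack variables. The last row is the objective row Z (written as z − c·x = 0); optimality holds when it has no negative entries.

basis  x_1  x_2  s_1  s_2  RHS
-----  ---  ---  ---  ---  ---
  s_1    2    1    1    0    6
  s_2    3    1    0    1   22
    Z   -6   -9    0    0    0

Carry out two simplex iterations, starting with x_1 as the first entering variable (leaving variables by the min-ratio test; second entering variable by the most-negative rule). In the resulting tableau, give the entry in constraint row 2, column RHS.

Ratio test on column x_1 — row 1: 6/2 = 3; row 2: 22/3 = 22/3. Minimum is 3 at row 1 (s_1 leaves); pivot element 2.
Divide row 1 by 2; eliminate column x_1 from the other rows.
Second iteration: most negative Z-row entry is -6 in column x_2, so x_2 enters.
Ratio test on column x_2 — row 1: 3/(1/2) = 6; row 2: entry -1/2 ≤ 0. Minimum is 6 at row 1 (x_1 leaves); pivot element 1/2.
Divide row 1 by 1/2; eliminate column x_2 from the other rows.
After both pivots, the entry at constraint row 2, column RHS is 16.

16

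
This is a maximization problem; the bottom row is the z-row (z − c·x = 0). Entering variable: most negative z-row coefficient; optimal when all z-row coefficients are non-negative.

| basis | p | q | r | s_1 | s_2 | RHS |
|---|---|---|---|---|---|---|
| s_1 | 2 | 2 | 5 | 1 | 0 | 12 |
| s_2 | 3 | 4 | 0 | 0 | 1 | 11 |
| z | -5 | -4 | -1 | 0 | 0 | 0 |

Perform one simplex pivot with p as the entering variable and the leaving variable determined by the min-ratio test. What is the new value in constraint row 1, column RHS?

14/3

Ratio test on column p — row 1: 12/2 = 6; row 2: 11/3 = 11/3. Minimum is 11/3 at row 2 (s_2 leaves); pivot element 3.
Divide row 2 by 3; eliminate column p from the other rows.
Row 1 update in column RHS: 12 − 2·(11/3) = 14/3.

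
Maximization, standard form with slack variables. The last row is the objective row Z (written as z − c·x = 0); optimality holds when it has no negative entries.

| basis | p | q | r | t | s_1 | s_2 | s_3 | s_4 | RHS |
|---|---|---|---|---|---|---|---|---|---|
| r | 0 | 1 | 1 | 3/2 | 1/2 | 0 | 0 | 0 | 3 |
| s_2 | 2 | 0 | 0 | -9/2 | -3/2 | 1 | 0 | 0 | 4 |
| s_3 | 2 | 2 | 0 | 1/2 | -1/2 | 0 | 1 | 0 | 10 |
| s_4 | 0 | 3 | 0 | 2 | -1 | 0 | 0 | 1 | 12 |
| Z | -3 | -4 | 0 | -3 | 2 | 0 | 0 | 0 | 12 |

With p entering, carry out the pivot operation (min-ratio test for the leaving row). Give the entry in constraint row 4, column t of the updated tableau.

Ratio test on column p — row 1: entry 0 ≤ 0; row 2: 4/2 = 2; row 3: 10/2 = 5; row 4: entry 0 ≤ 0. Minimum is 2 at row 2 (s_2 leaves); pivot element 2.
Divide row 2 by 2; eliminate column p from the other rows.
Row 4 update in column t: 2 − 0·(-9/4) = 2.

2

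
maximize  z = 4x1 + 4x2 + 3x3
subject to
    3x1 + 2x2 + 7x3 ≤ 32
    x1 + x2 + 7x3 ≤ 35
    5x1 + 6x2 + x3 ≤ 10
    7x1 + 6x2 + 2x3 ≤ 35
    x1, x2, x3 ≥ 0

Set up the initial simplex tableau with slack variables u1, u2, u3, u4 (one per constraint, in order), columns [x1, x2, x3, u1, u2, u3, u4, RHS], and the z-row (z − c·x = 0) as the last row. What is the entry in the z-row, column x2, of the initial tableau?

-4

The z-row carries the negated objective coefficients: the x2 entry is -4.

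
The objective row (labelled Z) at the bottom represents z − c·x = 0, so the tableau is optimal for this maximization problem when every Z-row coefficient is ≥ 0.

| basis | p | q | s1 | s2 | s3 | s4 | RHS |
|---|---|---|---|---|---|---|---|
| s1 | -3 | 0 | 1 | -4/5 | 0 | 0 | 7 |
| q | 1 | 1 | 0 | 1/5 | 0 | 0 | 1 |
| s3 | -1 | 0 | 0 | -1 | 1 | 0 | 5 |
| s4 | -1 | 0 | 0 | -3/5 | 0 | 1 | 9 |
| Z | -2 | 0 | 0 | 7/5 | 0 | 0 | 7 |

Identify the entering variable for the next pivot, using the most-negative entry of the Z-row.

p

Negative Z-row entries: p: -2.
The most negative is -2 in column p, so p enters.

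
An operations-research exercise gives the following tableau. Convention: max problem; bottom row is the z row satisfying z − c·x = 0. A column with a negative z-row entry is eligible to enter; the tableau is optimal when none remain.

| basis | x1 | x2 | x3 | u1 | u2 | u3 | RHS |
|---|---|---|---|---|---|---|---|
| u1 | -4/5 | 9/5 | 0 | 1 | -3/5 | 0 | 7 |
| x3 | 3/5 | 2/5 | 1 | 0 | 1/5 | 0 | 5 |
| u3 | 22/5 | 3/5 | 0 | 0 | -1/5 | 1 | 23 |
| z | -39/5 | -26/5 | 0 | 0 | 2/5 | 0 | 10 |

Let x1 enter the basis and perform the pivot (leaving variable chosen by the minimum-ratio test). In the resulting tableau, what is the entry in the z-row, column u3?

39/22

Ratio test on column x1 — row 1: entry -4/5 ≤ 0; row 2: 5/(3/5) = 25/3; row 3: 23/(22/5) = 115/22. Minimum is 115/22 at row 3 (u3 leaves); pivot element 22/5.
Divide row 3 by 22/5; eliminate column x1 from the other rows.
z-row update in column u3: 0 − (-39/5)·(5/22) = 39/22.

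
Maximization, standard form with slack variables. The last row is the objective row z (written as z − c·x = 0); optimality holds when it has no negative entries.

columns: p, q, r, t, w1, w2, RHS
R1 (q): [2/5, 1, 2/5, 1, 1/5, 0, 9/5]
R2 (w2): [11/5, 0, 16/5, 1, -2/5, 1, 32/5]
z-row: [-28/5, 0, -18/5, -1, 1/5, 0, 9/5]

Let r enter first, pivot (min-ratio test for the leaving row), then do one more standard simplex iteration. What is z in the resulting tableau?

199/11

Ratio test on column r — row 1: (9/5)/(2/5) = 9/2; row 2: (32/5)/(16/5) = 2. Minimum is 2 at row 2 (w2 leaves); pivot element 16/5.
Pivot on row 2; the z-row RHS becomes 9/5 − (-18/5)·2 = 9.
Next entering variable (most negative z-row entry -25/8): p.
Ratio test on column p — row 1: 1/(1/8) = 8; row 2: 2/(11/16) = 32/11. Minimum is 32/11 at row 2 (r leaves); pivot element 11/16.
After the second pivot the z-row RHS is 9 − (-25/8)·(32/11) = 199/11.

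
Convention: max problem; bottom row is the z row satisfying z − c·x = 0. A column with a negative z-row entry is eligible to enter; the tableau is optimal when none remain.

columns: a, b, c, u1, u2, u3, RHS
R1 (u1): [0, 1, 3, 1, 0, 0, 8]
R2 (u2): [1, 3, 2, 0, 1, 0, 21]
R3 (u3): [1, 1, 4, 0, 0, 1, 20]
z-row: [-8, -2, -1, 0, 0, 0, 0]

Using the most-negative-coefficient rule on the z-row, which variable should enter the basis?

Negative z-row entries: a: -8, b: -2, c: -1.
The most negative is -8 in column a, so a enters.

a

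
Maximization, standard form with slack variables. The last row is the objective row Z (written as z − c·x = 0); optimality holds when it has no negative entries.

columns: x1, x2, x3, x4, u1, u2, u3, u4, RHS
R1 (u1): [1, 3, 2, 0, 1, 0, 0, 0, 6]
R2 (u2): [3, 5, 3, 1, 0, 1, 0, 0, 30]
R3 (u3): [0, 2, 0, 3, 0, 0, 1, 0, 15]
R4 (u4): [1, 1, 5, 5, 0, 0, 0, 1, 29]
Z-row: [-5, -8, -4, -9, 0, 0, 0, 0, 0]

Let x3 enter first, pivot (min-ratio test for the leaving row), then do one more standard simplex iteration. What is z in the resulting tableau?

Ratio test on column x3 — row 1: 6/2 = 3; row 2: 30/3 = 10; row 3: entry 0 ≤ 0; row 4: 29/5 = 29/5. Minimum is 3 at row 1 (u1 leaves); pivot element 2.
Pivot on row 1; the Z-row RHS becomes 0 − (-4)·3 = 12.
Next entering variable (most negative Z-row entry -9): x4.
Ratio test on column x4 — row 1: entry 0 ≤ 0; row 2: 21/1 = 21; row 3: 15/3 = 5; row 4: 14/5 = 14/5. Minimum is 14/5 at row 4 (u4 leaves); pivot element 5.
After the second pivot the Z-row RHS is 12 − (-9)·(14/5) = 186/5.

186/5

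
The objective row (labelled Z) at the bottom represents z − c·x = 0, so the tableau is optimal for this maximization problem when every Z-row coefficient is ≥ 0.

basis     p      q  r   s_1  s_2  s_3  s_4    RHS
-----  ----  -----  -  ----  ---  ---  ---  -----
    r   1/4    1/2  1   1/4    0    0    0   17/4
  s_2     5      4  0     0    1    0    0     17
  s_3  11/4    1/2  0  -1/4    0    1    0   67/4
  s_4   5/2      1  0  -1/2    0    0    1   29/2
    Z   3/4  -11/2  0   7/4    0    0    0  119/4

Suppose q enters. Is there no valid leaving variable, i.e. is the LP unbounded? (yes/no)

Column q has positive entries in row(s) 1, 2, 3, 4, so the ratio test bounds it — not unbounded.

no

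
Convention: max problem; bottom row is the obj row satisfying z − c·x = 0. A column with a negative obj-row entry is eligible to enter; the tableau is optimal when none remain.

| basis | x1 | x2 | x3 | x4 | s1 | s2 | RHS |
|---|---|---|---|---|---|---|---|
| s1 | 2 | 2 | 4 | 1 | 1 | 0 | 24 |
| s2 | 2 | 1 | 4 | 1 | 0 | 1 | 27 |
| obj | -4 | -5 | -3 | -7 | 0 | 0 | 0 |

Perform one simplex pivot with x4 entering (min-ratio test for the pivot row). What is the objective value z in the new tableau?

Ratio test on column x4 — row 1: 24/1 = 24; row 2: 27/1 = 27. Minimum is 24 at row 1 (s1 leaves); pivot element 1.
Pivot on row 1; the obj-row RHS becomes 0 − (-7)·24 = 168.

168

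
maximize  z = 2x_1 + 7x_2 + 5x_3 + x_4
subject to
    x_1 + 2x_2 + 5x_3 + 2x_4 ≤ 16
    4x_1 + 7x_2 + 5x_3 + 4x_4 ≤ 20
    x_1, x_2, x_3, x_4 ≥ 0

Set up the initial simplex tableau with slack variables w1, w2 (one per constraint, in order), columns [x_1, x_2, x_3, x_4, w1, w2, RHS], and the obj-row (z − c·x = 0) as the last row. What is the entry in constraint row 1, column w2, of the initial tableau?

0

Slack w2 belongs to constraint 2; its column is the unit vector e_2, so the entry in row 1 is 0.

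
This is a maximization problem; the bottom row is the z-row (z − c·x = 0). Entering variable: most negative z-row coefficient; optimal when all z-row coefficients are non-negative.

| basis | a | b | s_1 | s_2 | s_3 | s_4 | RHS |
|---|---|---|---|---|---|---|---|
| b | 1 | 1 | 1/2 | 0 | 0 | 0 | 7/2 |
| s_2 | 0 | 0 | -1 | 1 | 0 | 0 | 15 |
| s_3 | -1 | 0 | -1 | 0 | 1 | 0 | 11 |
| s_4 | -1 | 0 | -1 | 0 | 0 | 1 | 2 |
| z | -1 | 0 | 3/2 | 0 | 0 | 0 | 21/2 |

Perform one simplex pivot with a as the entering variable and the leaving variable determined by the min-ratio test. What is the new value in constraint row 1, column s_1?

1/2

Ratio test on column a — row 1: (7/2)/1 = 7/2; row 2: entry 0 ≤ 0; row 3: entry -1 ≤ 0; row 4: entry -1 ≤ 0. Minimum is 7/2 at row 1 (b leaves); pivot element 1.
Divide row 1 by 1; eliminate column a from the other rows.
In the new row 1, the s_1 entry is the old entry divided by the pivot: (1/2)/1 = 1/2.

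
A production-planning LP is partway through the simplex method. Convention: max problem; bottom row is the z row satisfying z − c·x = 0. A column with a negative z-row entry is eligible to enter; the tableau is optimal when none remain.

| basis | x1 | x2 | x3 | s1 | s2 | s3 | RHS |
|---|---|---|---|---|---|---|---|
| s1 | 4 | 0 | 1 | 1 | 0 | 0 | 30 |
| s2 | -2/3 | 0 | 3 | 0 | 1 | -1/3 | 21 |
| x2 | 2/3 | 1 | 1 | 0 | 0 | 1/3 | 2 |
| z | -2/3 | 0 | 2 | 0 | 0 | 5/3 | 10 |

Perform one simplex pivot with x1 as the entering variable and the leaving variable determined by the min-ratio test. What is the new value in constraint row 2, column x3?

4

Ratio test on column x1 — row 1: 30/4 = 15/2; row 2: entry -2/3 ≤ 0; row 3: 2/(2/3) = 3. Minimum is 3 at row 3 (x2 leaves); pivot element 2/3.
Divide row 3 by 2/3; eliminate column x1 from the other rows.
Row 2 update in column x3: 3 − (-2/3)·(3/2) = 4.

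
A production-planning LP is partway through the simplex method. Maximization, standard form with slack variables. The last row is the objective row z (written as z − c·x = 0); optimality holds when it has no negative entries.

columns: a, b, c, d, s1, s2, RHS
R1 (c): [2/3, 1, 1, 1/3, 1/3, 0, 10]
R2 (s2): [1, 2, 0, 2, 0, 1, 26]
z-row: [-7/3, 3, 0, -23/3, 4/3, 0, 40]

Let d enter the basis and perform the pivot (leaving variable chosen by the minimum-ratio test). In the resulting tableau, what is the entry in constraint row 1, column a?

1/2

Ratio test on column d — row 1: 10/(1/3) = 30; row 2: 26/2 = 13. Minimum is 13 at row 2 (s2 leaves); pivot element 2.
Divide row 2 by 2; eliminate column d from the other rows.
Row 1 update in column a: 2/3 − (1/3)·(1/2) = 1/2.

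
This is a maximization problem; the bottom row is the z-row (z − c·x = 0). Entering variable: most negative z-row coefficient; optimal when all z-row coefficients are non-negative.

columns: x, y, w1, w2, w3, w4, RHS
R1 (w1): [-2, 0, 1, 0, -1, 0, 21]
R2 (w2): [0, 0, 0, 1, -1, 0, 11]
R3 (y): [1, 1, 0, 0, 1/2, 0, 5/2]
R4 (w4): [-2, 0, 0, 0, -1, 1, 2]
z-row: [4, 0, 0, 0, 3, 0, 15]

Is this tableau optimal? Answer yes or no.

Every z-row coefficient is ≥ 0, so the tableau is optimal.

yes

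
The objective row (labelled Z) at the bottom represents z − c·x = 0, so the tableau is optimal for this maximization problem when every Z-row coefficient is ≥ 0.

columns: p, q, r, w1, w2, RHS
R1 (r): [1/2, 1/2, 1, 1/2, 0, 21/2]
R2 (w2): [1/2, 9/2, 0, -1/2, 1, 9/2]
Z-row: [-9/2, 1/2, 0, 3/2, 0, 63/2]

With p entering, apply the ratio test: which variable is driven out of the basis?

Column p entries and ratios — r: (21/2)/(1/2) = 21; w2: (9/2)/(1/2) = 9.
Smallest ratio is 9 in the row of w2, so w2 leaves.

w2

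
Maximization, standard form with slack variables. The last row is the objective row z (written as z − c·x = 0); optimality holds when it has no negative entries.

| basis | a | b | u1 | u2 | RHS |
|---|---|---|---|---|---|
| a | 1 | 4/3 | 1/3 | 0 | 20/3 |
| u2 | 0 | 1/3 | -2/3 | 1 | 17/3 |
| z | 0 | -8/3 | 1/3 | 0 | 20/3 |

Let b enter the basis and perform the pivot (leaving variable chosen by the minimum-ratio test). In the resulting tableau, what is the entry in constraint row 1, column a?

Ratio test on column b — row 1: (20/3)/(4/3) = 5; row 2: (17/3)/(1/3) = 17. Minimum is 5 at row 1 (a leaves); pivot element 4/3.
Divide row 1 by 4/3; eliminate column b from the other rows.
In the new row 1, the a entry is the old entry divided by the pivot: 1/(4/3) = 3/4.

3/4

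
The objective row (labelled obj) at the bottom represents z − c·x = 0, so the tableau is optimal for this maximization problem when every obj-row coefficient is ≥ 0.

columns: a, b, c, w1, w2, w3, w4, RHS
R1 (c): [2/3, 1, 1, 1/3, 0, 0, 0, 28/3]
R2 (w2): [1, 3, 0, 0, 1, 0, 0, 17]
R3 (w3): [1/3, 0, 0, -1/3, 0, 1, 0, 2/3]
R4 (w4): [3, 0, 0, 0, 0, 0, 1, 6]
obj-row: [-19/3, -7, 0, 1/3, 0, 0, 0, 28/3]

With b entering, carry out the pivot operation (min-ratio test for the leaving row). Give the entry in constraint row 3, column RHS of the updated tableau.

2/3

Ratio test on column b — row 1: (28/3)/1 = 28/3; row 2: 17/3 = 17/3; row 3: entry 0 ≤ 0; row 4: entry 0 ≤ 0. Minimum is 17/3 at row 2 (w2 leaves); pivot element 3.
Divide row 2 by 3; eliminate column b from the other rows.
Row 3 update in column RHS: 2/3 − 0·(17/3) = 2/3.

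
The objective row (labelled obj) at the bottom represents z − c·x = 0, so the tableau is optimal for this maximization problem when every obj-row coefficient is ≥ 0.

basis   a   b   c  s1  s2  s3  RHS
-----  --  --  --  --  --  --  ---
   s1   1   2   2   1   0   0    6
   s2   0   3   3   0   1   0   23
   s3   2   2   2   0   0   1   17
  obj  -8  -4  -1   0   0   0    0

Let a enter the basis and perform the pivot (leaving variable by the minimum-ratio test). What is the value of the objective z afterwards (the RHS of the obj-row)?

Ratio test on column a — row 1: 6/1 = 6; row 2: entry 0 ≤ 0; row 3: 17/2 = 17/2. Minimum is 6 at row 1 (s1 leaves); pivot element 1.
Pivot on row 1; the obj-row RHS becomes 0 − (-8)·6 = 48.

48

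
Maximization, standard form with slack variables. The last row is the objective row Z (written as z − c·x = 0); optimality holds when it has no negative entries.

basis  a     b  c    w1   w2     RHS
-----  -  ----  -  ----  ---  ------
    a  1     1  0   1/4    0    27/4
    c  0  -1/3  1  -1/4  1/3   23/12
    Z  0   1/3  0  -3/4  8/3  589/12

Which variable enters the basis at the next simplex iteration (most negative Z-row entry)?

Negative Z-row entries: w1: -3/4.
The most negative is -3/4 in column w1, so w1 enters.

w1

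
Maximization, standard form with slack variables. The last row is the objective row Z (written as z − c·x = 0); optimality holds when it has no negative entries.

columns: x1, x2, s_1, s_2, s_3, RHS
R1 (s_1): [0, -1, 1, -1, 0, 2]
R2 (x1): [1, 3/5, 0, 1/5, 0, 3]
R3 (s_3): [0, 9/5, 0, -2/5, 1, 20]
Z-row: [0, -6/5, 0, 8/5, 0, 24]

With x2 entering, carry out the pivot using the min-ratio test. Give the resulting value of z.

30

Ratio test on column x2 — row 1: entry -1 ≤ 0; row 2: 3/(3/5) = 5; row 3: 20/(9/5) = 100/9. Minimum is 5 at row 2 (x1 leaves); pivot element 3/5.
Pivot on row 2; the Z-row RHS becomes 24 − (-6/5)·5 = 30.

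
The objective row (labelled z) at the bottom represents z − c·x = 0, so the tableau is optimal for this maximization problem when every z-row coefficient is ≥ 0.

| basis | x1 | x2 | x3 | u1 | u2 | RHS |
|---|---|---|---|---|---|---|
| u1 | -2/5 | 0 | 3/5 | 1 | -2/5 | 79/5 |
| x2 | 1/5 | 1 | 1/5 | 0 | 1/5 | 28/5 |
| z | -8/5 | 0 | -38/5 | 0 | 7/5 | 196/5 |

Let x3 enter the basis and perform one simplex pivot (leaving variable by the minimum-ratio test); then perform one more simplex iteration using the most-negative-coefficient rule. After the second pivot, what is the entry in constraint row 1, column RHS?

27

Ratio test on column x3 — row 1: (79/5)/(3/5) = 79/3; row 2: (28/5)/(1/5) = 28. Minimum is 79/3 at row 1 (u1 leaves); pivot element 3/5.
Divide row 1 by 3/5; eliminate column x3 from the other rows.
Second iteration: most negative z-row entry is -20/3 in column x1, so x1 enters.
Ratio test on column x1 — row 1: entry -2/3 ≤ 0; row 2: (1/3)/(1/3) = 1. Minimum is 1 at row 2 (x2 leaves); pivot element 1/3.
Divide row 2 by 1/3; eliminate column x1 from the other rows.
After both pivots, the entry at constraint row 1, column RHS is 27.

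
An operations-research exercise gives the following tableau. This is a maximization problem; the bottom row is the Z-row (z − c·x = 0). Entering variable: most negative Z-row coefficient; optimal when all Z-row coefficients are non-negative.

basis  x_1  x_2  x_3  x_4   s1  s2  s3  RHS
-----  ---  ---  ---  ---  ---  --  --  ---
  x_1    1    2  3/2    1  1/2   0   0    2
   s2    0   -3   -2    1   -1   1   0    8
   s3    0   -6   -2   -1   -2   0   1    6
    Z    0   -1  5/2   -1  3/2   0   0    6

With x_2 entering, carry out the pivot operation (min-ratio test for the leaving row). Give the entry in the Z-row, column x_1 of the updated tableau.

1/2

Ratio test on column x_2 — row 1: 2/2 = 1; row 2: entry -3 ≤ 0; row 3: entry -6 ≤ 0. Minimum is 1 at row 1 (x_1 leaves); pivot element 2.
Divide row 1 by 2; eliminate column x_2 from the other rows.
Z-row update in column x_1: 0 − (-1)·(1/2) = 1/2.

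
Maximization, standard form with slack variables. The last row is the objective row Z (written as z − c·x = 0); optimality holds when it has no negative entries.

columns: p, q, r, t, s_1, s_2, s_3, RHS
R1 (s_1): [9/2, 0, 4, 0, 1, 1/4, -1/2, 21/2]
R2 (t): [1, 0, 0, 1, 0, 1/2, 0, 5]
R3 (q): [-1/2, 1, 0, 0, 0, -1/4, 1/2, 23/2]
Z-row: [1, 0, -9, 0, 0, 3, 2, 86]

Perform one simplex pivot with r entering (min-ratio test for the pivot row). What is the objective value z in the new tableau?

877/8

Ratio test on column r — row 1: (21/2)/4 = 21/8; row 2: entry 0 ≤ 0; row 3: entry 0 ≤ 0. Minimum is 21/8 at row 1 (s_1 leaves); pivot element 4.
Pivot on row 1; the Z-row RHS becomes 86 − (-9)·(21/8) = 877/8.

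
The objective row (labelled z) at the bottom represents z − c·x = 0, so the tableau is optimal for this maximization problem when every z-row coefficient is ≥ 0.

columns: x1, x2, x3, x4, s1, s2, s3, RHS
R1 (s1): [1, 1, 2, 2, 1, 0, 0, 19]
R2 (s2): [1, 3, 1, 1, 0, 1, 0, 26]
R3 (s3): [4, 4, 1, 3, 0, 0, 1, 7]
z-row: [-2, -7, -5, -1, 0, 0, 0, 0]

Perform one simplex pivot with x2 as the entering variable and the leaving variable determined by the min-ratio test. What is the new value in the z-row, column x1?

5

Ratio test on column x2 — row 1: 19/1 = 19; row 2: 26/3 = 26/3; row 3: 7/4 = 7/4. Minimum is 7/4 at row 3 (s3 leaves); pivot element 4.
Divide row 3 by 4; eliminate column x2 from the other rows.
z-row update in column x1: -2 − (-7)·1 = 5.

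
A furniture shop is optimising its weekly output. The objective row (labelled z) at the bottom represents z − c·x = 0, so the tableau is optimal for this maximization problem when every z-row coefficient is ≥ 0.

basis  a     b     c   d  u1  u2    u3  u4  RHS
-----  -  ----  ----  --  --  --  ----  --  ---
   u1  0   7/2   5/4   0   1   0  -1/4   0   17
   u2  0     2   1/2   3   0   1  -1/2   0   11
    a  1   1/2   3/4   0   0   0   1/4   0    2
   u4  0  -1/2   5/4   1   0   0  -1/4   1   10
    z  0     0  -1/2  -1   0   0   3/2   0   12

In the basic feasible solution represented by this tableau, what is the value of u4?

u4 is basic (row 4); its value is the RHS of that row, 10.

10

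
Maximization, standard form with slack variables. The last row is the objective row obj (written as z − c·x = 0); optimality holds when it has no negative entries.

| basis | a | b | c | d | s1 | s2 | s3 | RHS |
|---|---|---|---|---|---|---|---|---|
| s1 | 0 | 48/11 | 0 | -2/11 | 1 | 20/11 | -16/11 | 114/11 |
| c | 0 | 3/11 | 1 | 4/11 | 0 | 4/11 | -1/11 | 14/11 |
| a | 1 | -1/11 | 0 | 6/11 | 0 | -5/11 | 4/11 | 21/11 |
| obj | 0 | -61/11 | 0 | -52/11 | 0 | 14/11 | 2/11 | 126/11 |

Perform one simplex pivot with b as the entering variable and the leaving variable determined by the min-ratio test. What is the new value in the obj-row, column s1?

61/48

Ratio test on column b — row 1: (114/11)/(48/11) = 19/8; row 2: (14/11)/(3/11) = 14/3; row 3: entry -1/11 ≤ 0. Minimum is 19/8 at row 1 (s1 leaves); pivot element 48/11.
Divide row 1 by 48/11; eliminate column b from the other rows.
obj-row update in column s1: 0 − (-61/11)·(11/48) = 61/48.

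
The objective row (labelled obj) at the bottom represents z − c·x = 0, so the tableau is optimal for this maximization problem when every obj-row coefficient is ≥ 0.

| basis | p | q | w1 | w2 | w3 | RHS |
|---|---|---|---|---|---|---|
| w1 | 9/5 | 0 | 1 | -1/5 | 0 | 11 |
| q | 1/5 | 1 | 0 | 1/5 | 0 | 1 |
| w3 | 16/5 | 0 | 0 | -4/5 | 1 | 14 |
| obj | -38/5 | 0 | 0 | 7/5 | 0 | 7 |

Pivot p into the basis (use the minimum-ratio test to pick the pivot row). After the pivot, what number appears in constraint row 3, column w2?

Ratio test on column p — row 1: 11/(9/5) = 55/9; row 2: 1/(1/5) = 5; row 3: 14/(16/5) = 35/8. Minimum is 35/8 at row 3 (w3 leaves); pivot element 16/5.
Divide row 3 by 16/5; eliminate column p from the other rows.
In the new row 3, the w2 entry is the old entry divided by the pivot: (-4/5)/(16/5) = -1/4.

-1/4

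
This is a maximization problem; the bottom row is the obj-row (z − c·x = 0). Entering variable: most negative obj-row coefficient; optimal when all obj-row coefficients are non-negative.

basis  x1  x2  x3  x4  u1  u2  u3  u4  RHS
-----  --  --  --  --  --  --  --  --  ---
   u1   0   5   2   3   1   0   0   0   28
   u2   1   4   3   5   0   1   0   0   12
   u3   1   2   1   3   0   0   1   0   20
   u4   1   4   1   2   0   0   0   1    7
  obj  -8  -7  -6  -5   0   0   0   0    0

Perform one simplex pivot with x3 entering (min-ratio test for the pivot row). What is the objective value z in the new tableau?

Ratio test on column x3 — row 1: 28/2 = 14; row 2: 12/3 = 4; row 3: 20/1 = 20; row 4: 7/1 = 7. Minimum is 4 at row 2 (u2 leaves); pivot element 3.
Pivot on row 2; the obj-row RHS becomes 0 − (-6)·4 = 24.

24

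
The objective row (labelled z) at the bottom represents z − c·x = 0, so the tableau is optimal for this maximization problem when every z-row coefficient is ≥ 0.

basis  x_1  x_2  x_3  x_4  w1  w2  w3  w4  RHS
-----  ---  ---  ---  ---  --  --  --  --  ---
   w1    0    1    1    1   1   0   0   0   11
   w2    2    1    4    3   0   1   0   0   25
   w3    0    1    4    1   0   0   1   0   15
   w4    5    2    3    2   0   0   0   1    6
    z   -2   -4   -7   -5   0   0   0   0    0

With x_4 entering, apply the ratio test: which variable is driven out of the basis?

Column x_4 entries and ratios — w1: 11/1 = 11; w2: 25/3 = 25/3; w3: 15/1 = 15; w4: 6/2 = 3.
Smallest ratio is 3 in the row of w4, so w4 leaves.

w4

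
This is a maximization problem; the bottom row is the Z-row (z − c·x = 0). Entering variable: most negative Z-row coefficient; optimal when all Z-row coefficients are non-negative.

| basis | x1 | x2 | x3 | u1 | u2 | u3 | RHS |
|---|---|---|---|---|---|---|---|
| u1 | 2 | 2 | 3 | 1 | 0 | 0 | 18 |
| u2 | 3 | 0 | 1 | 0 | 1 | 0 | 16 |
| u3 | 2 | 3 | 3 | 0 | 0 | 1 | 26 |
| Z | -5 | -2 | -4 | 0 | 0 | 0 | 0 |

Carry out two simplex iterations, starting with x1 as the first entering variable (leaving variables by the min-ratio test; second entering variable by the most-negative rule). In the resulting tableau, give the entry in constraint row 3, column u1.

-1

Ratio test on column x1 — row 1: 18/2 = 9; row 2: 16/3 = 16/3; row 3: 26/2 = 13. Minimum is 16/3 at row 2 (u2 leaves); pivot element 3.
Divide row 2 by 3; eliminate column x1 from the other rows.
Second iteration: most negative Z-row entry is -7/3 in column x3, so x3 enters.
Ratio test on column x3 — row 1: (22/3)/(7/3) = 22/7; row 2: (16/3)/(1/3) = 16; row 3: (46/3)/(7/3) = 46/7. Minimum is 22/7 at row 1 (u1 leaves); pivot element 7/3.
Divide row 1 by 7/3; eliminate column x3 from the other rows.
After both pivots, the entry at constraint row 3, column u1 is -1.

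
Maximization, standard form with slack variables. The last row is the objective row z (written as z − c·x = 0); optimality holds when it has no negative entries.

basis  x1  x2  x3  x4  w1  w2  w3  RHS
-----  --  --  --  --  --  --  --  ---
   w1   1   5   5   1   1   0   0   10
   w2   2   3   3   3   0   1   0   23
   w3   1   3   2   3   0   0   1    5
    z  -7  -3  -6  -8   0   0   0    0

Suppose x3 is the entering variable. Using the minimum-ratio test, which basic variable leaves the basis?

Column x3 entries and ratios — w1: 10/5 = 2; w2: 23/3 = 23/3; w3: 5/2 = 5/2.
Smallest ratio is 2 in the row of w1, so w1 leaves.

w1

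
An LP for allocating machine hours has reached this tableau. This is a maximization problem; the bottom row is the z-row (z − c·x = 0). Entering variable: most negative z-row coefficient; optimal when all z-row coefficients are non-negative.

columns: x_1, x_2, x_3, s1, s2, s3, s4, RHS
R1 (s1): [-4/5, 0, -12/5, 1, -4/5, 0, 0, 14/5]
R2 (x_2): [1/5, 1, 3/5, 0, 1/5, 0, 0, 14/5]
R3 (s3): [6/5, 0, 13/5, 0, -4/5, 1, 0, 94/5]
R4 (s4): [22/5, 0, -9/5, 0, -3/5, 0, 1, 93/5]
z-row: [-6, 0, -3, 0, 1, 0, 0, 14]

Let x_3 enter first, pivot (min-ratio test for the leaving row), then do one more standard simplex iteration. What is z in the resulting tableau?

55

Ratio test on column x_3 — row 1: entry -12/5 ≤ 0; row 2: (14/5)/(3/5) = 14/3; row 3: (94/5)/(13/5) = 94/13; row 4: entry -9/5 ≤ 0. Minimum is 14/3 at row 2 (x_2 leaves); pivot element 3/5.
Pivot on row 2; the z-row RHS becomes 14 − (-3)·(14/3) = 28.
Next entering variable (most negative z-row entry -5): x_1.
Ratio test on column x_1 — row 1: entry 0 ≤ 0; row 2: (14/3)/(1/3) = 14; row 3: (20/3)/(1/3) = 20; row 4: 27/5 = 27/5. Minimum is 27/5 at row 4 (s4 leaves); pivot element 5.
After the second pivot the z-row RHS is 28 − (-5)·(27/5) = 55.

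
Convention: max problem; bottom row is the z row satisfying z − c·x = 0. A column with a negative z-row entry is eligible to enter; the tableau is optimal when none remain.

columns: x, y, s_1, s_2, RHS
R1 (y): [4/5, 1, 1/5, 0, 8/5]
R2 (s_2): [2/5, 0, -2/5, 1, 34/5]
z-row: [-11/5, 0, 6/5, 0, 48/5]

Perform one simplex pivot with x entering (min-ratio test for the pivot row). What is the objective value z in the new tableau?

14

Ratio test on column x — row 1: (8/5)/(4/5) = 2; row 2: (34/5)/(2/5) = 17. Minimum is 2 at row 1 (y leaves); pivot element 4/5.
Pivot on row 1; the z-row RHS becomes 48/5 − (-11/5)·2 = 14.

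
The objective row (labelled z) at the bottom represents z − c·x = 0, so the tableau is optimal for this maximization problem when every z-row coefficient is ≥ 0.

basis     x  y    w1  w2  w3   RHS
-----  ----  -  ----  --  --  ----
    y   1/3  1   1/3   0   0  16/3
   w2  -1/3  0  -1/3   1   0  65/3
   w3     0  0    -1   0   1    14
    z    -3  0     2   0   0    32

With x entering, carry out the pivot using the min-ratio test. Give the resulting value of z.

80

Ratio test on column x — row 1: (16/3)/(1/3) = 16; row 2: entry -1/3 ≤ 0; row 3: entry 0 ≤ 0. Minimum is 16 at row 1 (y leaves); pivot element 1/3.
Pivot on row 1; the z-row RHS becomes 32 − (-3)·16 = 80.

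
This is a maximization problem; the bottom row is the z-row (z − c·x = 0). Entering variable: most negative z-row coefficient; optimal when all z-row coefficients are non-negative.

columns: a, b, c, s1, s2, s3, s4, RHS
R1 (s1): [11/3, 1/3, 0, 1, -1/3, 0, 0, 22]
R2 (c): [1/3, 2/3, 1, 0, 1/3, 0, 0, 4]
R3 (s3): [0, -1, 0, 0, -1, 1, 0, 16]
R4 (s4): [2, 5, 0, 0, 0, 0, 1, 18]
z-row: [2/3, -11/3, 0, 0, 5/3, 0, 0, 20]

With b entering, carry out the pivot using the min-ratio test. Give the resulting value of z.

166/5

Ratio test on column b — row 1: 22/(1/3) = 66; row 2: 4/(2/3) = 6; row 3: entry -1 ≤ 0; row 4: 18/5 = 18/5. Minimum is 18/5 at row 4 (s4 leaves); pivot element 5.
Pivot on row 4; the z-row RHS becomes 20 − (-11/3)·(18/5) = 166/5.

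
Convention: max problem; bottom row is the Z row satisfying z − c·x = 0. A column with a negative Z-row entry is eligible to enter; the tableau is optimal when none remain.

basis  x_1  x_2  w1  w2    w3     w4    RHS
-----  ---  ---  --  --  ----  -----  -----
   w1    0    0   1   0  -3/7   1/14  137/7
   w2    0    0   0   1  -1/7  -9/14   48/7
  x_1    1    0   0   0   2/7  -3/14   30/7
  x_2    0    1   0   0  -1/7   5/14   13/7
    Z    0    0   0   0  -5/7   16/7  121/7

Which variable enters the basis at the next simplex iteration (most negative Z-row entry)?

Negative Z-row entries: w3: -5/7.
The most negative is -5/7 in column w3, so w3 enters.

w3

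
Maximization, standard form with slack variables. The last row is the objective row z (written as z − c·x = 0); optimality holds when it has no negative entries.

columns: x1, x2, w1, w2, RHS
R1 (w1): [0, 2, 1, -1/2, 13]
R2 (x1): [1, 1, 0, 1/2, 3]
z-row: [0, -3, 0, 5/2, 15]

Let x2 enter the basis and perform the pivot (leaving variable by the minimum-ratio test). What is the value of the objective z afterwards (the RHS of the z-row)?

Ratio test on column x2 — row 1: 13/2 = 13/2; row 2: 3/1 = 3. Minimum is 3 at row 2 (x1 leaves); pivot element 1.
Pivot on row 2; the z-row RHS becomes 15 − (-3)·3 = 24.

24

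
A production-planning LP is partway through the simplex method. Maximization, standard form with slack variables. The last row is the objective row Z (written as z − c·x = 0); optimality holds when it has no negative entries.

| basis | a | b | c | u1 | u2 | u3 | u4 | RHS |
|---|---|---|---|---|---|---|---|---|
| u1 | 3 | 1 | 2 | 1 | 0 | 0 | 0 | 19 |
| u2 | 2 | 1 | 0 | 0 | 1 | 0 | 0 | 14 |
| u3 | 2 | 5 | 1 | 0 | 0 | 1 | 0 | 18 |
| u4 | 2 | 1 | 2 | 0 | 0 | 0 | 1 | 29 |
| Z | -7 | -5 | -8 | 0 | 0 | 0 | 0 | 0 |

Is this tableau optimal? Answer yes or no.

The Z-row has a negative entry -8 in column c, so it is not optimal.

no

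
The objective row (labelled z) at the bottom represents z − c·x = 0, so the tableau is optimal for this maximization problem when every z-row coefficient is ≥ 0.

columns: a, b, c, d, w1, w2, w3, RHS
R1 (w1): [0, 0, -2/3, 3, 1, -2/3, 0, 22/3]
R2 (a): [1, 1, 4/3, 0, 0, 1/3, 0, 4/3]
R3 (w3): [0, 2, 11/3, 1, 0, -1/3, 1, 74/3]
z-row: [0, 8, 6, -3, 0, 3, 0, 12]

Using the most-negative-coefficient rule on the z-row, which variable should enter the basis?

Negative z-row entries: d: -3.
The most negative is -3 in column d, so d enters.

d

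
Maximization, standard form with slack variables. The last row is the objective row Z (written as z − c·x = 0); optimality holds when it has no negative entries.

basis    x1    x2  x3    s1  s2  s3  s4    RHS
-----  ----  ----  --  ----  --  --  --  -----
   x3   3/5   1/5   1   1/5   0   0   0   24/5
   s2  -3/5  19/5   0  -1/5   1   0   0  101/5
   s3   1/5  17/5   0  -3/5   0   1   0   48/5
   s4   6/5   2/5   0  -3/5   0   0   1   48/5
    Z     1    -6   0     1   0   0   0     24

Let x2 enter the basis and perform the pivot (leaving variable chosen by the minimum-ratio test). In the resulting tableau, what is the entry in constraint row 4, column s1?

Ratio test on column x2 — row 1: (24/5)/(1/5) = 24; row 2: (101/5)/(19/5) = 101/19; row 3: (48/5)/(17/5) = 48/17; row 4: (48/5)/(2/5) = 24. Minimum is 48/17 at row 3 (s3 leaves); pivot element 17/5.
Divide row 3 by 17/5; eliminate column x2 from the other rows.
Row 4 update in column s1: -3/5 − (2/5)·(-3/17) = -9/17.

-9/17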